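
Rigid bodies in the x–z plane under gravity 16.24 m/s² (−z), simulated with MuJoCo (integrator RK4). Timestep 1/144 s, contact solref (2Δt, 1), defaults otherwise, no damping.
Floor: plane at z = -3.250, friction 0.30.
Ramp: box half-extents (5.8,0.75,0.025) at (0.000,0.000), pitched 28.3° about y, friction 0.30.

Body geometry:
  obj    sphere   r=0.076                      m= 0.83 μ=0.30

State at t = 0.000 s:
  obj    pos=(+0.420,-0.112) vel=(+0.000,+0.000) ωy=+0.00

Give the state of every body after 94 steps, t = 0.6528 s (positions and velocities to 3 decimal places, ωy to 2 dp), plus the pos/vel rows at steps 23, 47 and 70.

State at t = 0.6528 s:
  obj    pos=(+1.452,-0.667) vel=(+3.161,-1.702) ωy=+47.22

Key-timestep trajectory:
   step    t(s)  obj.x    obj.z    obj.vx   obj.vz 
     23  0.1597   +0.482  -0.145  +0.774  -0.417
     47  0.3264   +0.678  -0.250  +1.581  -0.851
     70  0.4861   +0.992  -0.420  +2.354  -1.268


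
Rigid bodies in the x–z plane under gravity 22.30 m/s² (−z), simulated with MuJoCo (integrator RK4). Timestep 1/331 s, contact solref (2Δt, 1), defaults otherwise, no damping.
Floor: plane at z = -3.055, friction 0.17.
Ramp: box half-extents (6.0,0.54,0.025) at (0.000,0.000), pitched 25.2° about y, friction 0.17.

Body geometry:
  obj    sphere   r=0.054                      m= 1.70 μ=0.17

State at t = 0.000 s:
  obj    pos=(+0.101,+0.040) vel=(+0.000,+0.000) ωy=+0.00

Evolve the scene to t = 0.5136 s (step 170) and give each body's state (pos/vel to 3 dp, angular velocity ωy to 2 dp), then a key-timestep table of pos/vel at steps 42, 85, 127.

State at t = 0.5136 s:
  obj    pos=(+0.910,-0.341) vel=(+3.152,-1.483) ωy=+64.48

Key-timestep trajectory:
   step    t(s)  obj.x    obj.z    obj.vx   obj.vz 
     42  0.1269   +0.150  +0.017  +0.779  -0.367
     85  0.2568   +0.303  -0.055  +1.576  -0.742
    127  0.3837   +0.553  -0.173  +2.355  -1.108


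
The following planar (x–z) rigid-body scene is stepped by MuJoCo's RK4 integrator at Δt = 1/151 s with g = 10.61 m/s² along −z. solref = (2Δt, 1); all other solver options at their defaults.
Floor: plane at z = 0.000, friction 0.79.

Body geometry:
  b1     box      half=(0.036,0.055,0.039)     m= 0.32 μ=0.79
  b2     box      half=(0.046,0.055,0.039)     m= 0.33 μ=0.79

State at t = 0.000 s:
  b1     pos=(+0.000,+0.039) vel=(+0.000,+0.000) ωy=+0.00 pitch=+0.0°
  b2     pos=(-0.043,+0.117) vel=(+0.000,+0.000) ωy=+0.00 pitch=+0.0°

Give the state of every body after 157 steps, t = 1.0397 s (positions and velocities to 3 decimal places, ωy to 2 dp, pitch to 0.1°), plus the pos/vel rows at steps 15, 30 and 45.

State at t = 1.0397 s:
  b1     pos=(+0.000,+0.039) vel=(+0.000,+0.000) ωy=+0.00 pitch=+0.0°
  b2     pos=(-0.089,+0.046) vel=(+0.000,+0.000) ωy=+0.00 pitch=-90.0°

Key-timestep trajectory:
   step    t(s)  b1.x    b1.z    b1.vx   b1.vz   b2.x    b2.z    b2.vx   b2.vz 
     15  0.0993   +0.000  +0.039  +0.001  +0.000   -0.049  +0.115  -0.125  -0.040
     30  0.1987   +0.000  +0.039  +0.000  +0.000   -0.070  +0.099  -0.275  -0.400
     45  0.2980   +0.000  +0.039  +0.000  +0.000   -0.091  +0.043  +0.097  +0.135


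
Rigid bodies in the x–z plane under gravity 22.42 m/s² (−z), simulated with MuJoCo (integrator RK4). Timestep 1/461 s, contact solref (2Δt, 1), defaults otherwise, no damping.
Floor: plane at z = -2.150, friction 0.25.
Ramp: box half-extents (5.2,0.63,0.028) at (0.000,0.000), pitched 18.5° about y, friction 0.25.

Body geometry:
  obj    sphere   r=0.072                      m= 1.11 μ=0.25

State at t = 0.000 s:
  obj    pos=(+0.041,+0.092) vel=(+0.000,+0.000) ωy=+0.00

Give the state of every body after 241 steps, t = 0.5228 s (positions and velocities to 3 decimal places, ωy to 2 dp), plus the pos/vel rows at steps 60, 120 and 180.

State at t = 0.5228 s:
  obj    pos=(+0.699,-0.129) vel=(+2.519,-0.843) ωy=+36.89

Key-timestep trajectory:
   step    t(s)  obj.x    obj.z    obj.vx   obj.vz 
     60  0.1302   +0.082  +0.078  +0.627  -0.210
    120  0.2603   +0.204  +0.037  +1.254  -0.420
    180  0.3905   +0.408  -0.031  +1.882  -0.630


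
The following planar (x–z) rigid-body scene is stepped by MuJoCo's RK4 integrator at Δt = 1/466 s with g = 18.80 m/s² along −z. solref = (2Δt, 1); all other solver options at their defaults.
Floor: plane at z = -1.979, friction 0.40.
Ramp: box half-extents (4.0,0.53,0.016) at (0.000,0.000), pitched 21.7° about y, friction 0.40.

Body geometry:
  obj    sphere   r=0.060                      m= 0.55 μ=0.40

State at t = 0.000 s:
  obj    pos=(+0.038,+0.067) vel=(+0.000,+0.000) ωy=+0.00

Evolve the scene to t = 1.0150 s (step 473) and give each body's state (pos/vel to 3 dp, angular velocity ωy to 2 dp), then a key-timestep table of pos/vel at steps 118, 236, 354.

State at t = 1.0150 s:
  obj    pos=(+2.414,-0.879) vel=(+4.683,-1.863) ωy=+83.99

Key-timestep trajectory:
   step    t(s)  obj.x    obj.z    obj.vx   obj.vz 
    118  0.2532   +0.186  +0.008  +1.168  -0.465
    236  0.5064   +0.630  -0.169  +2.336  -0.930
    354  0.7597   +1.369  -0.463  +3.505  -1.395


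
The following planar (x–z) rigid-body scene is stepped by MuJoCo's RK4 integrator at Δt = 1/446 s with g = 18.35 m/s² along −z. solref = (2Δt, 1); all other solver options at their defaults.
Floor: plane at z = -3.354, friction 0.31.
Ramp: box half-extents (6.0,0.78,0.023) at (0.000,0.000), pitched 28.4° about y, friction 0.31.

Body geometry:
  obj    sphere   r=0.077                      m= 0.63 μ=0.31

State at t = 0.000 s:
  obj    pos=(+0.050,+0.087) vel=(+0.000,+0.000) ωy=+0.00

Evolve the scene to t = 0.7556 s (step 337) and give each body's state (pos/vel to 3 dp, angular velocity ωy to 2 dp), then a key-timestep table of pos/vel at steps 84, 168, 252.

State at t = 0.7556 s:
  obj    pos=(+1.615,-0.760) vel=(+4.144,-2.240) ωy=+61.17

Key-timestep trajectory:
   step    t(s)  obj.x    obj.z    obj.vx   obj.vz 
     84  0.1883   +0.147  +0.034  +1.033  -0.559
    168  0.3767   +0.439  -0.124  +2.066  -1.117
    252  0.5650   +0.925  -0.387  +3.099  -1.675


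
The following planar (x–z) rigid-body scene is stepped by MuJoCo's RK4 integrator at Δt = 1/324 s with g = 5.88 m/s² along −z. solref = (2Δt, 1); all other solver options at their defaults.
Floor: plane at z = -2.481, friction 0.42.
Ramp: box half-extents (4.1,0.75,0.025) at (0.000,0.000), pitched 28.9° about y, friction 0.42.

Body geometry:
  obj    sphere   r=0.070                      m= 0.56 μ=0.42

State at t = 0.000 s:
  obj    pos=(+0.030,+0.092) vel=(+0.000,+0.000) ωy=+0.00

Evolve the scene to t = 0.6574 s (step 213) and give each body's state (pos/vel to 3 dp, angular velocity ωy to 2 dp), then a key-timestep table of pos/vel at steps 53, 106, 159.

State at t = 0.6574 s:
  obj    pos=(+0.414,-0.120) vel=(+1.168,-0.645) ωy=+19.06

Key-timestep trajectory:
   step    t(s)  obj.x    obj.z    obj.vx   obj.vz 
     53  0.1636   +0.054  +0.079  +0.291  -0.161
    106  0.3272   +0.125  +0.039  +0.581  -0.321
    159  0.4907   +0.244  -0.026  +0.872  -0.481


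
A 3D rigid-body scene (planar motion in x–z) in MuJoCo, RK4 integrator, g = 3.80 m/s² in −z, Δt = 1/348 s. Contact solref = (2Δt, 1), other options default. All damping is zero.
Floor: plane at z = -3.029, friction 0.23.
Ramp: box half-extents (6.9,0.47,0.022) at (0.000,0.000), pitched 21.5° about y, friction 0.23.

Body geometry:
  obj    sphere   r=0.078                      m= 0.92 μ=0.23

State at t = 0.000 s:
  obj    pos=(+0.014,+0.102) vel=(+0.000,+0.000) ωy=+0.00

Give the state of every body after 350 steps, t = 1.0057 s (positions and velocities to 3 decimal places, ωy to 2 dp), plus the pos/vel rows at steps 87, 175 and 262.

State at t = 1.0057 s:
  obj    pos=(+0.482,-0.082) vel=(+0.931,-0.367) ωy=+12.83

Key-timestep trajectory:
   step    t(s)  obj.x    obj.z    obj.vx   obj.vz 
     87  0.2500   +0.043  +0.091  +0.231  -0.091
    175  0.5029   +0.131  +0.056  +0.465  -0.183
    262  0.7529   +0.276  -0.001  +0.697  -0.275


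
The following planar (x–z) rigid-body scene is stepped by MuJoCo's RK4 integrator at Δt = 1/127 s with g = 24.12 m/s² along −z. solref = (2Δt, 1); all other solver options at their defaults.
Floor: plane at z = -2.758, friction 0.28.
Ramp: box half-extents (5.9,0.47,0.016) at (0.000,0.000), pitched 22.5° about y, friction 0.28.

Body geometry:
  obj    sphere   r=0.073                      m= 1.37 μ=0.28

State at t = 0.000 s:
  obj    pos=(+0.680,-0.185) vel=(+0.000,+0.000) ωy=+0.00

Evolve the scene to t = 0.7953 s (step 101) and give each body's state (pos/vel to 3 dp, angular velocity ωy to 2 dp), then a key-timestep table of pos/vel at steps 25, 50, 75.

State at t = 0.7953 s:
  obj    pos=(+2.606,-0.983) vel=(+4.844,-2.006) ωy=+71.81

Key-timestep trajectory:
   step    t(s)  obj.x    obj.z    obj.vx   obj.vz 
     25  0.1969   +0.798  -0.234  +1.199  -0.497
     50  0.3937   +1.152  -0.381  +2.398  -0.993
     75  0.5906   +1.742  -0.625  +3.597  -1.490


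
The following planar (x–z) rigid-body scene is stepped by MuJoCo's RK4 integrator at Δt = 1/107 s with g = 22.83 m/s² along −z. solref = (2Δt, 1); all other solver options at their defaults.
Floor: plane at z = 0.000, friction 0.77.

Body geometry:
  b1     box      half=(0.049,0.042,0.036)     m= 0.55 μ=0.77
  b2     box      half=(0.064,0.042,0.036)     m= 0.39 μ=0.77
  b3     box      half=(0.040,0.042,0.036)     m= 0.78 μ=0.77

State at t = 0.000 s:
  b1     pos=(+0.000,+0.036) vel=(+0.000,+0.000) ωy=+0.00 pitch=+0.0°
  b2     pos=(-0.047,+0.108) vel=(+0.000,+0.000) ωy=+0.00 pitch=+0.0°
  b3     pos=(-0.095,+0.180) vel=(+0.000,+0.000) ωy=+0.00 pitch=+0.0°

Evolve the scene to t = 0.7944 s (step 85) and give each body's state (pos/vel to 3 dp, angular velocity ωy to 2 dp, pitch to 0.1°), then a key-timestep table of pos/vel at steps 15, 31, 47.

State at t = 0.7944 s:
  b1     pos=(+0.000,+0.036) vel=(+0.000,+0.000) ωy=+0.00 pitch=+0.0°
  b2     pos=(-0.098,+0.064) vel=(+0.000,+0.000) ωy=+0.00 pitch=-90.0°
  b3     pos=(-0.210,+0.040) vel=(+0.000,+0.000) ωy=+0.00 pitch=-90.0°

Key-timestep trajectory:
   step    t(s)  b1.x    b1.z    b1.vx   b1.vz   b2.x    b2.z    b2.vx   b2.vz   b3.x    b3.z    b3.vx   b3.vz 
     15  0.1402   +0.000  +0.036  +0.001  +0.002   -0.073  +0.098  -0.395  -0.367   -0.161  +0.114  -0.778  -1.457
     31  0.2897   +0.000  +0.036  +0.000  +0.000   -0.116  +0.071  +0.042  +0.005   -0.210  +0.039  +0.008  +0.024
     47  0.4393   +0.000  +0.036  +0.000  +0.000   -0.097  +0.064  -0.235  -0.102   -0.210  +0.040  +0.000  +0.000


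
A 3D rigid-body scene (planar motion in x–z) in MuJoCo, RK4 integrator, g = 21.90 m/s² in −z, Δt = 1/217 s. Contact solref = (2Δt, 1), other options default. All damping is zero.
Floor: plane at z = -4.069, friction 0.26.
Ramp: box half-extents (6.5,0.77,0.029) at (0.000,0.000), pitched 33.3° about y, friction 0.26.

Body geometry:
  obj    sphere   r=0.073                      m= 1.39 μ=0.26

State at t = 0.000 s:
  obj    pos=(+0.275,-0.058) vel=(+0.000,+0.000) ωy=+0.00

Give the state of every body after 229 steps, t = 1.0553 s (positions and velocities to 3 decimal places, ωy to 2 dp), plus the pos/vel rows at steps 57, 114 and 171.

State at t = 1.0553 s:
  obj    pos=(+4.272,-2.684) vel=(+7.575,-4.976) ωy=+124.12

Key-timestep trajectory:
   step    t(s)  obj.x    obj.z    obj.vx   obj.vz 
     57  0.2627   +0.523  -0.221  +1.886  -1.239
    114  0.5253   +1.266  -0.709  +3.771  -2.477
    171  0.7880   +2.504  -1.523  +5.657  -3.716


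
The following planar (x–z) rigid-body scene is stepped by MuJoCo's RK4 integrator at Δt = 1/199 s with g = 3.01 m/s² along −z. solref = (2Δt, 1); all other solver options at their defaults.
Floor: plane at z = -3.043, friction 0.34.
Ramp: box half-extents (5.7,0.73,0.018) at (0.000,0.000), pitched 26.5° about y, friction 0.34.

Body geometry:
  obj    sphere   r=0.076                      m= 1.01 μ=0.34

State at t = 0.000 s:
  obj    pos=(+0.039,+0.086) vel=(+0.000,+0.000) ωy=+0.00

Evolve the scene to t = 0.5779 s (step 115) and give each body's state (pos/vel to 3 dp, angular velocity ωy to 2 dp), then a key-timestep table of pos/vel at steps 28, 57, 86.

State at t = 0.5779 s:
  obj    pos=(+0.182,+0.014) vel=(+0.496,-0.247) ωy=+7.29

Key-timestep trajectory:
   step    t(s)  obj.x    obj.z    obj.vx   obj.vz 
     28  0.1407   +0.047  +0.081  +0.121  -0.060
     57  0.2864   +0.074  +0.068  +0.246  -0.123
     86  0.4322   +0.119  +0.046  +0.371  -0.185


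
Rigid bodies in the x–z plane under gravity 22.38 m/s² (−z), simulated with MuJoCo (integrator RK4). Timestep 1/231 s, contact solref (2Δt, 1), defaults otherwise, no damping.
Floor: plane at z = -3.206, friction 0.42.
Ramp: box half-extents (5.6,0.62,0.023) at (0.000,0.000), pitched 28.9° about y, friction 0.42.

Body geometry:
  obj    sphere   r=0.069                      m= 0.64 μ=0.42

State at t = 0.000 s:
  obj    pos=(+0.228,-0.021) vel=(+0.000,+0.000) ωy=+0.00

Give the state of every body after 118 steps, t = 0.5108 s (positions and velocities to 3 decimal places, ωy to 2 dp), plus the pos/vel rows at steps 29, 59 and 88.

State at t = 0.5108 s:
  obj    pos=(+1.111,-0.508) vel=(+3.455,-1.907) ωy=+57.18

Key-timestep trajectory:
   step    t(s)  obj.x    obj.z    obj.vx   obj.vz 
     29  0.1255   +0.281  -0.050  +0.849  -0.469
     59  0.2554   +0.449  -0.143  +1.728  -0.954
     88  0.3810   +0.719  -0.292  +2.577  -1.422


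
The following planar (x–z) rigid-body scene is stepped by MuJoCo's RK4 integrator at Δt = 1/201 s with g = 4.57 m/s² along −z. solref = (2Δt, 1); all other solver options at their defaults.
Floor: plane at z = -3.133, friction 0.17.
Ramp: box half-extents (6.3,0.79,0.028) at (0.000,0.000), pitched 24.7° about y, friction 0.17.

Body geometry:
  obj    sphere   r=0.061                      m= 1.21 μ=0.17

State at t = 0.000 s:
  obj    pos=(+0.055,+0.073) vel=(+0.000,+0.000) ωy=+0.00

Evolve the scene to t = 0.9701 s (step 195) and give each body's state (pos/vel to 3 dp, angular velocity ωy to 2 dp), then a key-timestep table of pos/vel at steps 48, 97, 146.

State at t = 0.9701 s:
  obj    pos=(+0.638,-0.196) vel=(+1.202,-0.553) ωy=+21.69

Key-timestep trajectory:
   step    t(s)  obj.x    obj.z    obj.vx   obj.vz 
     48  0.2388   +0.090  +0.056  +0.296  -0.136
     97  0.4826   +0.199  +0.006  +0.598  -0.275
    146  0.7264   +0.382  -0.078  +0.900  -0.414


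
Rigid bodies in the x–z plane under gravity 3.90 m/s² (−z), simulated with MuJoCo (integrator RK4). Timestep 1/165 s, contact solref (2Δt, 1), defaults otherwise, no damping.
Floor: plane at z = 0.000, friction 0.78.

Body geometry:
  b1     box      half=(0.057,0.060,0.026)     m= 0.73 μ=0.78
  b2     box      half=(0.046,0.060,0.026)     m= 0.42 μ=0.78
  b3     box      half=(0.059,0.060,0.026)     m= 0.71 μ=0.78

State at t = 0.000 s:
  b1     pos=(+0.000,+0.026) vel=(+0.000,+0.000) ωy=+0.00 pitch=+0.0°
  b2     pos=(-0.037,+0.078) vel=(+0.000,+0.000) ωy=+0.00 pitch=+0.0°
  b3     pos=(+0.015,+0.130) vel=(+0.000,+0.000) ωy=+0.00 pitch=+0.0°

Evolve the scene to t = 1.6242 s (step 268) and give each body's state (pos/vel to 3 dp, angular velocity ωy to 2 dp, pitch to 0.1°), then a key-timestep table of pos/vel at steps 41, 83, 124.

State at t = 1.6242 s:
  b1     pos=(+0.000,+0.026) vel=(+0.000,+0.000) ωy=+0.00 pitch=+0.0°
  b2     pos=(-0.037,+0.078) vel=(+0.000,+0.000) ωy=+0.00 pitch=+0.0°
  b3     pos=(+0.148,+0.026) vel=(+0.000,+0.000) ωy=+0.00 pitch=+180.0°

Key-timestep trajectory:
   step    t(s)  b1.x    b1.z    b1.vx   b1.vz   b2.x    b2.z    b2.vx   b2.vz   b3.x    b3.z    b3.vx   b3.vz 
     41  0.2485   +0.000  +0.026  +0.000  +0.000   -0.037  +0.078  +0.000  +0.000   +0.025  +0.125  +0.092  -0.069
     83  0.5030   +0.000  +0.026  +0.000  +0.000   -0.037  +0.078  +0.000  +0.000   +0.054  +0.116  +0.117  -0.012
    124  0.7515   +0.000  +0.026  +0.000  +0.000   -0.037  +0.078  +0.000  +0.000   +0.100  +0.096  +0.261  -0.252


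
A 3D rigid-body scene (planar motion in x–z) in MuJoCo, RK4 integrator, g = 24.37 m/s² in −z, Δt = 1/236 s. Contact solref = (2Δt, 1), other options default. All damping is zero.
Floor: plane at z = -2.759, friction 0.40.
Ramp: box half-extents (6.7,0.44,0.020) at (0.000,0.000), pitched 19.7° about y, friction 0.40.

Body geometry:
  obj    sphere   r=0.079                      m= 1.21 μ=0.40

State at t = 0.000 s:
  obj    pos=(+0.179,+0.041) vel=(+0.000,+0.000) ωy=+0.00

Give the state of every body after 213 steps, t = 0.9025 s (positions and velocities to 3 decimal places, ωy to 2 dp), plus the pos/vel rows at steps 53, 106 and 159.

State at t = 0.9025 s:
  obj    pos=(+2.429,-0.765) vel=(+4.986,-1.785) ωy=+67.03

Key-timestep trajectory:
   step    t(s)  obj.x    obj.z    obj.vx   obj.vz 
     53  0.2246   +0.318  -0.009  +1.241  -0.444
    106  0.4492   +0.736  -0.159  +2.481  -0.888
    159  0.6737   +1.433  -0.408  +3.722  -1.333


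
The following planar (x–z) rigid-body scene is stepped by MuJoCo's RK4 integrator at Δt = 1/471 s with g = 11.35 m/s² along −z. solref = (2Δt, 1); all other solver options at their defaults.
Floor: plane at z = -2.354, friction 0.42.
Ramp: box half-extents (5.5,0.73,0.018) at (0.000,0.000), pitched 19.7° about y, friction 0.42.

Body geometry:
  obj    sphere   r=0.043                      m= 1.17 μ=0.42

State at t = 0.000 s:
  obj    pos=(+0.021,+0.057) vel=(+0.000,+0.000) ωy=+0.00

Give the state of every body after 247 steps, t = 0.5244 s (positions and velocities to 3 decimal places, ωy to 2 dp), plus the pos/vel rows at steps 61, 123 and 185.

State at t = 0.5244 s:
  obj    pos=(+0.375,-0.069) vel=(+1.349,-0.483) ωy=+33.32

Key-timestep trajectory:
   step    t(s)  obj.x    obj.z    obj.vx   obj.vz 
     61  0.1295   +0.043  +0.050  +0.333  -0.119
    123  0.2611   +0.109  +0.026  +0.672  -0.241
    185  0.3928   +0.220  -0.014  +1.011  -0.362


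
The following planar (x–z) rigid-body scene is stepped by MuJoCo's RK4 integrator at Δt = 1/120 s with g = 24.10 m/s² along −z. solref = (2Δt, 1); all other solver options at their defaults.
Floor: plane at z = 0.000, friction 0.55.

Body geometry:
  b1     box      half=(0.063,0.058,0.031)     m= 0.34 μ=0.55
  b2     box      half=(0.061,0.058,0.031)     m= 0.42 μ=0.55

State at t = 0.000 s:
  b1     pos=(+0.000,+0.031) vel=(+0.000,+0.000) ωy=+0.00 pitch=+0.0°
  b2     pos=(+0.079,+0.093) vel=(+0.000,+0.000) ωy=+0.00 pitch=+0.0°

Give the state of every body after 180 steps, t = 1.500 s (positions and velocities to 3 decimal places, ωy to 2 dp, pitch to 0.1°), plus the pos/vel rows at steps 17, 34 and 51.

State at t = 1.500 s:
  b1     pos=(+0.000,+0.031) vel=(+0.000,+0.000) ωy=+0.00 pitch=+0.0°
  b2     pos=(+0.140,+0.061) vel=(+0.000,+0.000) ωy=+0.00 pitch=+90.0°

Key-timestep trajectory:
   step    t(s)  b1.x    b1.z    b1.vx   b1.vz   b2.x    b2.z    b2.vx   b2.vz 
     17  0.1417   +0.000  +0.031  +0.000  +0.001   +0.113  +0.065  +0.361  +0.112
     34  0.2833   +0.000  +0.031  +0.000  +0.000   +0.153  +0.066  -0.032  -0.001
     51  0.4250   +0.000  +0.031  +0.000  +0.000   +0.139  +0.061  +0.237  -0.103


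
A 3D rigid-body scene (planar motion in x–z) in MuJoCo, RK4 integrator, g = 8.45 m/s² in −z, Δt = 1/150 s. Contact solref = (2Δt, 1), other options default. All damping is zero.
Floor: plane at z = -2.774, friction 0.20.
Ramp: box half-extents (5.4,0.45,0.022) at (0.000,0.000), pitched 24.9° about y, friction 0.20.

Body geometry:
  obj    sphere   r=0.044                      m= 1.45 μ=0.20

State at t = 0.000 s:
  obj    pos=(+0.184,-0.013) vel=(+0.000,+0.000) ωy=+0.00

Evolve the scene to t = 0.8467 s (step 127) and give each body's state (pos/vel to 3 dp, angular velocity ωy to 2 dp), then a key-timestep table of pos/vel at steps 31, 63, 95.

State at t = 0.8467 s:
  obj    pos=(+1.010,-0.396) vel=(+1.952,-0.906) ωy=+48.88

Key-timestep trajectory:
   step    t(s)  obj.x    obj.z    obj.vx   obj.vz 
     31  0.2067   +0.233  -0.036  +0.477  -0.221
     63  0.4200   +0.388  -0.107  +0.968  -0.449
     95  0.6333   +0.647  -0.227  +1.460  -0.678


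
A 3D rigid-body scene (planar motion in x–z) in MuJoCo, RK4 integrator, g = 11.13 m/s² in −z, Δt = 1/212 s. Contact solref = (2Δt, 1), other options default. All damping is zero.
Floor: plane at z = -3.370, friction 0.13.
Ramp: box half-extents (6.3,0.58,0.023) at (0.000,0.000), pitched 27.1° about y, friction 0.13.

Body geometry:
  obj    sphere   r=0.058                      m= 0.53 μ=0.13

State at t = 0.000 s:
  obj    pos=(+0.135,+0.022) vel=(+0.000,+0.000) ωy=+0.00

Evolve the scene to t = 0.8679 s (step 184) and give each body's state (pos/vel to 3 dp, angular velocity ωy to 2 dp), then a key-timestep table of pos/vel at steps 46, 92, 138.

State at t = 0.8679 s:
  obj    pos=(+1.403,-0.627) vel=(+2.917,-1.511) ωy=+48.08

Key-timestep trajectory:
   step    t(s)  obj.x    obj.z    obj.vx   obj.vz 
     46  0.2170   +0.214  -0.019  +0.733  -0.368
     92  0.4340   +0.452  -0.140  +1.460  -0.750
    138  0.6509   +0.848  -0.343  +2.192  -1.120


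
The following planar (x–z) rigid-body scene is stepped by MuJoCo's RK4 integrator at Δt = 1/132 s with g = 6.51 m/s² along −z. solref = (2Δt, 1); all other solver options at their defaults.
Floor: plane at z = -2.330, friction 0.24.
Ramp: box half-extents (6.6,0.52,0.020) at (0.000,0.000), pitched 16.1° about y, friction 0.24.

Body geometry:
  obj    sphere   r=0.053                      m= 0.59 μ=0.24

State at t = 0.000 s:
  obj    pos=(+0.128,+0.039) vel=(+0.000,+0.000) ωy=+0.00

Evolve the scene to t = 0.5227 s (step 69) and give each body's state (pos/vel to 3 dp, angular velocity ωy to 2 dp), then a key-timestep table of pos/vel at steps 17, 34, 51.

State at t = 0.5227 s:
  obj    pos=(+0.297,-0.010) vel=(+0.648,-0.187) ωy=+12.71

Key-timestep trajectory:
   step    t(s)  obj.x    obj.z    obj.vx   obj.vz 
     17  0.1288   +0.138  +0.036  +0.160  -0.046
     34  0.2576   +0.169  +0.027  +0.319  -0.092
     51  0.3864   +0.221  +0.012  +0.479  -0.138


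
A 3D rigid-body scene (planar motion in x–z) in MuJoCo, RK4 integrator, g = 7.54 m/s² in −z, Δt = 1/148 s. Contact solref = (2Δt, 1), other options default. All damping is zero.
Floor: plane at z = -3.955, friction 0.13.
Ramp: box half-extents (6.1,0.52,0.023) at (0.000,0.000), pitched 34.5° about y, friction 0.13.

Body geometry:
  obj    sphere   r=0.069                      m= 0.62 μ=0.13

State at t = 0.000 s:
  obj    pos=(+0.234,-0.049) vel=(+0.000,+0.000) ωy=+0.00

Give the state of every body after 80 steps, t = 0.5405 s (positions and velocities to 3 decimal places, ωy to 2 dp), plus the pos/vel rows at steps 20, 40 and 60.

State at t = 0.5405 s:
  obj    pos=(+0.651,-0.336) vel=(+1.543,-1.060) ωy=+15.81

Key-timestep trajectory:
   step    t(s)  obj.x    obj.z    obj.vx   obj.vz 
     20  0.1351   +0.260  -0.067  +0.391  -0.255
     40  0.2703   +0.338  -0.121  +0.773  -0.527
     60  0.4054   +0.468  -0.210  +1.161  -0.788


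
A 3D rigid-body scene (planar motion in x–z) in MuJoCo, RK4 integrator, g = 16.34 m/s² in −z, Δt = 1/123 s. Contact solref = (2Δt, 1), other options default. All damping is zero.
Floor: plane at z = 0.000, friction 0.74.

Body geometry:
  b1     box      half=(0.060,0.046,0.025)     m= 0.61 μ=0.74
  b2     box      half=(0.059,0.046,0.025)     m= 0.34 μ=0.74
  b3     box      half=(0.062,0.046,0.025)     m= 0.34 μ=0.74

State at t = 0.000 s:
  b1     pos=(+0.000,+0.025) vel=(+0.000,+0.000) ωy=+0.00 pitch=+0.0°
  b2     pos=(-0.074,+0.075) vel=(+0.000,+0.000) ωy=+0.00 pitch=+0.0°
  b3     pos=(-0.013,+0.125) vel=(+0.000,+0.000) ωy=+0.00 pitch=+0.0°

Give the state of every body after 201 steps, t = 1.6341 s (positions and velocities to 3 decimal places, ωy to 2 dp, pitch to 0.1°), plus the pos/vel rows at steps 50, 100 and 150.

State at t = 1.6341 s:
  b1     pos=(+0.001,+0.025) vel=(+0.001,+0.000) ωy=+0.00 pitch=+0.0°
  b2     pos=(-0.086,+0.059) vel=(-0.001,-0.001) ωy=+0.02 pitch=-43.7°
  b3     pos=(+0.140,+0.025) vel=(+0.000,+0.000) ωy=+0.00 pitch=+180.0°

Key-timestep trajectory:
   step    t(s)  b1.x    b1.z    b1.vx   b1.vz   b2.x    b2.z    b2.vx   b2.vz   b3.x    b3.z    b3.vx   b3.vz 
     50  0.4065   +0.000  +0.025  +0.000  +0.000   -0.093  +0.062  +0.083  -0.014   +0.042  +0.114  +0.272  -0.113
    100  0.8130   +0.000  +0.025  +0.001  +0.000   -0.086  +0.059  +0.000  -0.001   +0.140  +0.025  +0.000  +0.001
    150  1.2195   +0.000  +0.025  +0.001  +0.000   -0.086  +0.059  +0.000  -0.001   +0.140  +0.025  +0.000  +0.000


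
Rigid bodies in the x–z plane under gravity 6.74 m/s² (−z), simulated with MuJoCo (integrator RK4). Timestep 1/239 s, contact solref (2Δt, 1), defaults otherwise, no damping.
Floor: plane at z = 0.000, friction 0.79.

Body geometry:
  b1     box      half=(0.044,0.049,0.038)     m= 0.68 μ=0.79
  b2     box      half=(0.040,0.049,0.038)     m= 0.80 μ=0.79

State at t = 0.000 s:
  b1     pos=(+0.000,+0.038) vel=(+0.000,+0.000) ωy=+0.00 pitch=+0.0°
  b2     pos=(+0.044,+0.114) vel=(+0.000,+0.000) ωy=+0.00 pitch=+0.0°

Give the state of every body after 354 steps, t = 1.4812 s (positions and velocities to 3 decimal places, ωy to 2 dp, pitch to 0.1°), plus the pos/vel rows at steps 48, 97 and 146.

State at t = 1.4812 s:
  b1     pos=(+0.000,+0.038) vel=(+0.000,+0.000) ωy=+0.00 pitch=+0.0°
  b2     pos=(+0.090,+0.040) vel=(+0.000,+0.000) ωy=+0.00 pitch=+90.0°

Key-timestep trajectory:
   step    t(s)  b1.x    b1.z    b1.vx   b1.vz   b2.x    b2.z    b2.vx   b2.vz 
     48  0.2008   +0.000  +0.038  +0.000  +0.000   +0.045  +0.114  +0.008  +0.000
     97  0.4059   +0.000  +0.038  +0.000  +0.000   +0.050  +0.113  +0.065  -0.011
    146  0.6109   +0.000  +0.038  +0.000  +0.000   +0.083  +0.083  +0.221  -0.542


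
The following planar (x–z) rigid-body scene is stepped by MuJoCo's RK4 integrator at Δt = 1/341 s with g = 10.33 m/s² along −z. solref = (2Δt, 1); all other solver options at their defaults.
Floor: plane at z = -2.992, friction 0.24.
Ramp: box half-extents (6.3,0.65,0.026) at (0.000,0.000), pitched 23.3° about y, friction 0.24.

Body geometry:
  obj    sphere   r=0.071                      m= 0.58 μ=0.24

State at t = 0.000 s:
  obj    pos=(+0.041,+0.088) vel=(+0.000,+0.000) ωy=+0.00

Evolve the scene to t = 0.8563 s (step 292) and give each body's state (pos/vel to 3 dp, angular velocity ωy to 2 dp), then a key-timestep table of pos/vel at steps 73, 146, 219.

State at t = 0.8563 s:
  obj    pos=(+1.024,-0.335) vel=(+2.295,-0.989) ωy=+35.20

Key-timestep trajectory:
   step    t(s)  obj.x    obj.z    obj.vx   obj.vz 
     73  0.2141   +0.102  +0.061  +0.574  -0.247
    146  0.4282   +0.287  -0.018  +1.148  -0.494
    219  0.6422   +0.594  -0.150  +1.722  -0.741


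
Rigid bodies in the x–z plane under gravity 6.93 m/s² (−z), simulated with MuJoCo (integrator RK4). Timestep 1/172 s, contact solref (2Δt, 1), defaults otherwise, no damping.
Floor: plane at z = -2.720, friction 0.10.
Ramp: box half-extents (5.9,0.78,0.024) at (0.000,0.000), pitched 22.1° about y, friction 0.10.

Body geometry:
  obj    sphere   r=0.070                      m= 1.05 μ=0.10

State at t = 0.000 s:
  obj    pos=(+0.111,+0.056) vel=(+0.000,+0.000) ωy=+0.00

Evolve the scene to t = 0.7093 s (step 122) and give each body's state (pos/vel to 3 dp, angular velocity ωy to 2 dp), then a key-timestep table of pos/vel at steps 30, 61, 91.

State at t = 0.7093 s:
  obj    pos=(+0.569,-0.130) vel=(+1.291,-0.528) ωy=+16.23

Key-timestep trajectory:
   step    t(s)  obj.x    obj.z    obj.vx   obj.vz 
     30  0.1744   +0.139  +0.045  +0.315  -0.140
     61  0.3547   +0.226  +0.010  +0.644  -0.271
     91  0.5291   +0.366  -0.047  +0.967  -0.379


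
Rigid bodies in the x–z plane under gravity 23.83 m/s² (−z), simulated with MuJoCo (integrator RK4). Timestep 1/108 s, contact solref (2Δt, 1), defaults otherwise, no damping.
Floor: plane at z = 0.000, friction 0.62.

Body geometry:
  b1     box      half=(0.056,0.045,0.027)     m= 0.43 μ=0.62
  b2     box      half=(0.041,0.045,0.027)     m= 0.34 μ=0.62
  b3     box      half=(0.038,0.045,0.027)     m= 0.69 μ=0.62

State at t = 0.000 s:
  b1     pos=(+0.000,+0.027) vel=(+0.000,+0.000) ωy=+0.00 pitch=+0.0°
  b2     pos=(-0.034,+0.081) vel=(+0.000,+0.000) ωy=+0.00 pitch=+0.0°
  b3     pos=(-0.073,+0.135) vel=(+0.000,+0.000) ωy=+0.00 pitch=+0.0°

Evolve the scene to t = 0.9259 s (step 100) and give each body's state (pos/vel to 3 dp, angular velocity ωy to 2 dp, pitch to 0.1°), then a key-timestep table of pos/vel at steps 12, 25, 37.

State at t = 0.9259 s:
  b1     pos=(+0.000,+0.027) vel=(+0.000,+0.000) ωy=+0.00 pitch=+0.0°
  b2     pos=(-0.094,+0.041) vel=(+0.000,+0.000) ωy=+0.00 pitch=-90.0°
  b3     pos=(-0.167,+0.038) vel=(+0.000,+0.000) ωy=+0.00 pitch=-90.0°

Key-timestep trajectory:
   step    t(s)  b1.x    b1.z    b1.vx   b1.vz   b2.x    b2.z    b2.vx   b2.vz   b3.x    b3.z    b3.vx   b3.vz 
     12  0.1111   +0.000  +0.027  +0.002  +0.001   -0.038  +0.084  -0.104  +0.066   -0.086  +0.130  -0.267  -0.100
     25  0.2315   +0.000  +0.027  +0.001  +0.001   -0.076  +0.077  -0.507  -0.693   -0.149  +0.050  -0.651  -1.761
     37  0.3426   +0.000  +0.027  +0.000  +0.000   -0.094  +0.039  +0.025  +0.084   -0.166  +0.037  +0.004  +0.019


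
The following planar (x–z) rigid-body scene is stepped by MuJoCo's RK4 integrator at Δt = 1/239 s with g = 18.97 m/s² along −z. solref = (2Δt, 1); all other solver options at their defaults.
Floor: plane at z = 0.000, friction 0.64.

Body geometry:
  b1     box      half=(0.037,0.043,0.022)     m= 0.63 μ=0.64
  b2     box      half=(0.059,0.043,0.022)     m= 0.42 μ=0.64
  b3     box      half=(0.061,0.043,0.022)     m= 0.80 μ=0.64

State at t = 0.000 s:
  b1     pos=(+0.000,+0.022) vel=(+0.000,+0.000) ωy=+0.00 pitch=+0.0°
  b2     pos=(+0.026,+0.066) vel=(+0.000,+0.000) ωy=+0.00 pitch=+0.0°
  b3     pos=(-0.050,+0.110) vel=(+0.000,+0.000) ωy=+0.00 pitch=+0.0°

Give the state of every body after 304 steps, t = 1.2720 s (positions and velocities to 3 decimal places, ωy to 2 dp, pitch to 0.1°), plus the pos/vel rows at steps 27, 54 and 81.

State at t = 1.2720 s:
  b1     pos=(+0.000,+0.022) vel=(+0.000,+0.000) ωy=+0.00 pitch=+0.0°
  b2     pos=(+0.026,+0.066) vel=(+0.000,+0.000) ωy=+0.00 pitch=+0.0°
  b3     pos=(-0.172,+0.022) vel=(+0.000,+0.000) ωy=+0.00 pitch=+180.0°

Key-timestep trajectory:
   step    t(s)  b1.x    b1.z    b1.vx   b1.vz   b2.x    b2.z    b2.vx   b2.vz   b3.x    b3.z    b3.vx   b3.vz 
     27  0.1130   +0.000  +0.022  +0.000  +0.000   +0.026  +0.066  +0.001  +0.000   -0.065  +0.079  -0.184  -0.878
     54  0.2259   +0.000  +0.022  +0.000  +0.000   +0.026  +0.066  +0.000  +0.000   -0.106  +0.065  -0.305  +0.015
     81  0.3389   +0.000  +0.022  +0.000  +0.000   +0.026  +0.066  +0.000  +0.000   -0.152  +0.048  -0.573  -0.514


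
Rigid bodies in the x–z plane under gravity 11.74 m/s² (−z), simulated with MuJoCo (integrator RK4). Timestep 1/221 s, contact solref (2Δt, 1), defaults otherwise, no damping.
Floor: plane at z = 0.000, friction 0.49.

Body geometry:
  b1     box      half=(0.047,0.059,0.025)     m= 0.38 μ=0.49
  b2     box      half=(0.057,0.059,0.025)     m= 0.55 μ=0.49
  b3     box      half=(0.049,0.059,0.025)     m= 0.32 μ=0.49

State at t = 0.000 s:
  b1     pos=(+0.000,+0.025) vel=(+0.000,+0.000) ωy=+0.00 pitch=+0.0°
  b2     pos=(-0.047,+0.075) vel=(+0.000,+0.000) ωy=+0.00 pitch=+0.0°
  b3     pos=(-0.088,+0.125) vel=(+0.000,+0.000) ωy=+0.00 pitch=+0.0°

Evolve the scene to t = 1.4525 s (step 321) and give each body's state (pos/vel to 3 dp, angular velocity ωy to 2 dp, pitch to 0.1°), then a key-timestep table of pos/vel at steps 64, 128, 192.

State at t = 1.4525 s:
  b1     pos=(+0.000,+0.025) vel=(+0.000,+0.000) ωy=+0.00 pitch=+0.0°
  b2     pos=(-0.104,+0.057) vel=(+0.000,+0.000) ωy=+0.00 pitch=-90.0°
  b3     pos=(-0.172,+0.049) vel=(+0.000,+0.000) ωy=+0.00 pitch=-90.0°

Key-timestep trajectory:
   step    t(s)  b1.x    b1.z    b1.vx   b1.vz   b2.x    b2.z    b2.vx   b2.vz   b3.x    b3.z    b3.vx   b3.vz 
     64  0.2896   +0.000  +0.025  +0.000  +0.000   -0.098  +0.059  -0.342  -0.113   -0.168  +0.051  -0.358  -0.138
    128  0.5792   +0.000  +0.025  +0.000  +0.000   -0.119  +0.061  +0.145  -0.019   -0.176  +0.051  +0.152  -0.061
    192  0.8688   +0.000  +0.025  +0.000  +0.000   -0.108  +0.059  -0.014  +0.007   -0.172  +0.049  +0.000  +0.000


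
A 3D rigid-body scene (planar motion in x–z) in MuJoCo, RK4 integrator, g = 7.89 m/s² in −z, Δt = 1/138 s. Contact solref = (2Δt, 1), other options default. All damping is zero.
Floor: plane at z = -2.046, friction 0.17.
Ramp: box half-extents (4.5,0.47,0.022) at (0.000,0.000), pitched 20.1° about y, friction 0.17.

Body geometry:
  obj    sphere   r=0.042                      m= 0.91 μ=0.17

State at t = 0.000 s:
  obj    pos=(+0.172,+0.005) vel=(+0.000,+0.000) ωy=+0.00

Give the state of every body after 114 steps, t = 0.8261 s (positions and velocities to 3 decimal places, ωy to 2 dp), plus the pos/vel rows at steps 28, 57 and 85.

State at t = 0.8261 s:
  obj    pos=(+0.793,-0.222) vel=(+1.503,-0.550) ωy=+38.08

Key-timestep trajectory:
   step    t(s)  obj.x    obj.z    obj.vx   obj.vz 
     28  0.2029   +0.210  -0.009  +0.369  -0.135
     57  0.4130   +0.327  -0.052  +0.751  -0.275
     85  0.6159   +0.517  -0.121  +1.120  -0.410


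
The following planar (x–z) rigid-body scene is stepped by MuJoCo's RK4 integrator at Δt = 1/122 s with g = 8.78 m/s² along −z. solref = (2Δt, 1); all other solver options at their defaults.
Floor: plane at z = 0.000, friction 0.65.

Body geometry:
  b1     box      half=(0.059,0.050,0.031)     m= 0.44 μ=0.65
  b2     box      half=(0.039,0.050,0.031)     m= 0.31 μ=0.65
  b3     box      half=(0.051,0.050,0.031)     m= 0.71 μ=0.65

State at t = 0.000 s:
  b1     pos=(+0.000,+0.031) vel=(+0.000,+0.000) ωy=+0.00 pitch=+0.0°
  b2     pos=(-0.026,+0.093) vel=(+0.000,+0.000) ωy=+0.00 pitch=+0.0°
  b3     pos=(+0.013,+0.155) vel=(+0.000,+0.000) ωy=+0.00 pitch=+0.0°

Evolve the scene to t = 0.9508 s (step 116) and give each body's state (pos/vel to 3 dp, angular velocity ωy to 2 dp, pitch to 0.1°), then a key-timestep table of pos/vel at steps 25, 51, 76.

State at t = 0.9508 s:
  b1     pos=(+0.000,+0.031) vel=(+0.000,+0.000) ωy=+0.00 pitch=+0.0°
  b2     pos=(-0.026,+0.093) vel=(+0.000,+0.000) ωy=+0.00 pitch=+0.0°
  b3     pos=(+0.134,+0.031) vel=(+0.000,+0.000) ωy=+0.00 pitch=+180.0°

Key-timestep trajectory:
   step    t(s)  b1.x    b1.z    b1.vx   b1.vz   b2.x    b2.z    b2.vx   b2.vz   b3.x    b3.z    b3.vx   b3.vz 
     25  0.2049   +0.000  +0.031  +0.000  +0.000   -0.026  +0.093  +0.000  +0.000   +0.015  +0.155  +0.020  -0.001
     51  0.4180   +0.000  +0.031  -0.001  +0.000   -0.026  +0.093  -0.002  +0.000   +0.032  +0.148  +0.185  -0.127
     76  0.6230   +0.000  +0.031  +0.000  +0.000   -0.026  +0.093  +0.000  +0.000   +0.104  +0.088  +0.472  -0.590


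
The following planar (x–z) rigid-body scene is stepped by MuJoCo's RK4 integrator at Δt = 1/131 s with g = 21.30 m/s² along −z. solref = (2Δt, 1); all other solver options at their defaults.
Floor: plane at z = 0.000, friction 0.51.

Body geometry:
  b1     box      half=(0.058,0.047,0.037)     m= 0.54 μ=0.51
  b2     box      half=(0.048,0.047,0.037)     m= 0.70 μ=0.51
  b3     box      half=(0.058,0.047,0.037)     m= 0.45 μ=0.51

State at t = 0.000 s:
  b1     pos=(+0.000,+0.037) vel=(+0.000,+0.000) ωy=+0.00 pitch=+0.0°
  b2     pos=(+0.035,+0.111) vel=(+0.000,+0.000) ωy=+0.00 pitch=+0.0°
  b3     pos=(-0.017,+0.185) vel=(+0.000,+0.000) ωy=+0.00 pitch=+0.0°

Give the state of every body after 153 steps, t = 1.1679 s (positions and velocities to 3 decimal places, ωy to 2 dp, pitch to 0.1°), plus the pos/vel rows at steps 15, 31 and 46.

State at t = 1.1679 s:
  b1     pos=(+0.000,+0.037) vel=(+0.000,+0.000) ωy=+0.00 pitch=+0.0°
  b2     pos=(+0.035,+0.111) vel=(+0.000,+0.000) ωy=+0.00 pitch=+0.1°
  b3     pos=(-0.154,+0.037) vel=(+0.000,+0.000) ωy=+0.00 pitch=+180.0°

Key-timestep trajectory:
   step    t(s)  b1.x    b1.z    b1.vx   b1.vz   b2.x    b2.z    b2.vx   b2.vz   b3.x    b3.z    b3.vx   b3.vz 
     15  0.1145   +0.000  +0.037  +0.000  +0.001   +0.035  +0.111  +0.001  +0.001   -0.026  +0.183  -0.188  -0.099
     31  0.2366   +0.000  +0.037  +0.001  +0.000   +0.035  +0.111  +0.001  +0.000   -0.074  +0.128  -0.801  -0.162
     46  0.3511   +0.000  +0.037  +0.000  +0.000   +0.035  +0.111  +0.000  +0.000   -0.157  +0.028  +0.034  +0.203


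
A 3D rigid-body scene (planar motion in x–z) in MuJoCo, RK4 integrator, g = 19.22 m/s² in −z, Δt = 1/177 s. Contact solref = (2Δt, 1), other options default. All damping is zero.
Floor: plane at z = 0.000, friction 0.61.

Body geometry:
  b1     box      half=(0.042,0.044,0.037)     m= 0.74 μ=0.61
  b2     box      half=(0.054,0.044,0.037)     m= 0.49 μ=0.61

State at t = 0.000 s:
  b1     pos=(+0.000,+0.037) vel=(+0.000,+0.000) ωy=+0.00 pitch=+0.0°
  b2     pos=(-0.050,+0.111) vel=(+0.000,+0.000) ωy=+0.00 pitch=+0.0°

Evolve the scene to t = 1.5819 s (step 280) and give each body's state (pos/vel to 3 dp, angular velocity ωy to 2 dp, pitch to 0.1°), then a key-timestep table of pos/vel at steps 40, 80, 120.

State at t = 1.5819 s:
  b1     pos=(+0.000,+0.037) vel=(+0.000,+0.000) ωy=+0.00 pitch=+0.0°
  b2     pos=(-0.101,+0.054) vel=(+0.000,+0.000) ωy=+0.00 pitch=-90.0°

Key-timestep trajectory:
   step    t(s)  b1.x    b1.z    b1.vx   b1.vz   b2.x    b2.z    b2.vx   b2.vz 
     40  0.2260   +0.000  +0.037  +0.000  +0.000   -0.112  +0.059  -0.330  +0.257
     80  0.4520   +0.000  +0.037  +0.000  +0.000   -0.136  +0.065  -0.002  +0.000
    120  0.6780   +0.000  +0.037  +0.000  +0.000   -0.114  +0.061  +0.320  -0.161


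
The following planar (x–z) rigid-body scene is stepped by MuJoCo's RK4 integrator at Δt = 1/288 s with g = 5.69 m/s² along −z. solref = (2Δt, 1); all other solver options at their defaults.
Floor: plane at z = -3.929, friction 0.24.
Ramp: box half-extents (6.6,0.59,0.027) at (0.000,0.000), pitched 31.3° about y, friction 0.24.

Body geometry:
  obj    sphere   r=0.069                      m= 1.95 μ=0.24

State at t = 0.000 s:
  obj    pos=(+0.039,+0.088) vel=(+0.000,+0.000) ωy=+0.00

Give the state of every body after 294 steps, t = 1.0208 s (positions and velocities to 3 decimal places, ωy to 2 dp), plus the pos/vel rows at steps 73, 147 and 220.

State at t = 1.0208 s:
  obj    pos=(+0.979,-0.483) vel=(+1.842,-1.120) ωy=+31.23

Key-timestep trajectory:
   step    t(s)  obj.x    obj.z    obj.vx   obj.vz 
     73  0.2535   +0.097  +0.053  +0.457  -0.278
    147  0.5104   +0.274  -0.054  +0.921  -0.560
    220  0.7639   +0.566  -0.232  +1.378  -0.838


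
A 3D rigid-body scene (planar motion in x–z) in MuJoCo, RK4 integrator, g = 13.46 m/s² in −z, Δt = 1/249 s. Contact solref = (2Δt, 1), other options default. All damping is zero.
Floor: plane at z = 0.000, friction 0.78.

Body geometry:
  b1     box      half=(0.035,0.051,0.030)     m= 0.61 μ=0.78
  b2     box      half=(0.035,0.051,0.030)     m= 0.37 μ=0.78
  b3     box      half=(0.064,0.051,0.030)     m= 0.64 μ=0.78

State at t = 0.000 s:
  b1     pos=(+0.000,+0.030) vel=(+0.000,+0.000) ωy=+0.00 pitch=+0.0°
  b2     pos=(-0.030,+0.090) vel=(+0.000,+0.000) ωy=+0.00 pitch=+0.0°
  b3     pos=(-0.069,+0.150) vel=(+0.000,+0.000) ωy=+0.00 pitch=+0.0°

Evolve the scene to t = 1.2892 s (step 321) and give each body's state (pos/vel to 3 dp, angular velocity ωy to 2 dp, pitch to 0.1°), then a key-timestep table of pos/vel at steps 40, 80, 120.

State at t = 1.2892 s:
  b1     pos=(+0.000,+0.030) vel=(+0.000,+0.000) ωy=+0.00 pitch=+0.0°
  b2     pos=(-0.070,+0.035) vel=(+0.000,+0.000) ωy=+0.00 pitch=-90.0°
  b3     pos=(-0.270,+0.030) vel=(+0.000,+0.000) ωy=+0.00 pitch=+180.0°

Key-timestep trajectory:
   step    t(s)  b1.x    b1.z    b1.vx   b1.vz   b2.x    b2.z    b2.vx   b2.vz   b3.x    b3.z    b3.vx   b3.vz 
     40  0.1606   +0.000  +0.030  +0.000  +0.000   -0.047  +0.088  -0.252  -0.102   -0.113  +0.116  -0.519  -0.686
     80  0.3213   +0.000  +0.030  +0.000  +0.000   -0.069  +0.035  -0.065  -0.045   -0.188  +0.069  -0.288  +0.078
    120  0.4819   +0.000  +0.030  +0.000  +0.000   -0.070  +0.035  +0.000  +0.000   -0.229  +0.066  -0.360  -0.131
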